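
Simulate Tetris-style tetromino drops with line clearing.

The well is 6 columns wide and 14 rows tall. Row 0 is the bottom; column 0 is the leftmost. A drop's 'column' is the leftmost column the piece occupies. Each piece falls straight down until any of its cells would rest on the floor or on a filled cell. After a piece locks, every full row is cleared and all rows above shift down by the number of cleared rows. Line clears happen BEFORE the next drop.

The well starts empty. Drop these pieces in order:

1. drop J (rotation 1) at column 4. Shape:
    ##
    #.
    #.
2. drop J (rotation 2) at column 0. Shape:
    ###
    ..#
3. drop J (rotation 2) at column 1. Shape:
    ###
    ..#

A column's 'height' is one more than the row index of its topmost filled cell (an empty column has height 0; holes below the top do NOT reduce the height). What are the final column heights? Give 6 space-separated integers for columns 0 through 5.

Drop 1: J rot1 at col 4 lands with bottom-row=0; cleared 0 line(s) (total 0); column heights now [0 0 0 0 3 3], max=3
Drop 2: J rot2 at col 0 lands with bottom-row=0; cleared 0 line(s) (total 0); column heights now [2 2 2 0 3 3], max=3
Drop 3: J rot2 at col 1 lands with bottom-row=1; cleared 0 line(s) (total 0); column heights now [2 3 3 3 3 3], max=3

Answer: 2 3 3 3 3 3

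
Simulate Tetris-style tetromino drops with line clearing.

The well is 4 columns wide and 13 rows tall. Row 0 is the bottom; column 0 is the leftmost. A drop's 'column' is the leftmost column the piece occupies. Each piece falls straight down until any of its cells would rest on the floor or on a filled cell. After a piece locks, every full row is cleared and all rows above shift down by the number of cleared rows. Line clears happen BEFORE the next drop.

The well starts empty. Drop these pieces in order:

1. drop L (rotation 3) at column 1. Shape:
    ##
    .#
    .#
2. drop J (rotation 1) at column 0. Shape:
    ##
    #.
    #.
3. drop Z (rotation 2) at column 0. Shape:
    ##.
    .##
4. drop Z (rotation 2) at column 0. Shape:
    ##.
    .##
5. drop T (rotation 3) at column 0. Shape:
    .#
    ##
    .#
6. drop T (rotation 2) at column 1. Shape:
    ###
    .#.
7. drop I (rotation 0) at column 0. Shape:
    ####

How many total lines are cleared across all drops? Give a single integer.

Drop 1: L rot3 at col 1 lands with bottom-row=0; cleared 0 line(s) (total 0); column heights now [0 3 3 0], max=3
Drop 2: J rot1 at col 0 lands with bottom-row=1; cleared 0 line(s) (total 0); column heights now [4 4 3 0], max=4
Drop 3: Z rot2 at col 0 lands with bottom-row=4; cleared 0 line(s) (total 0); column heights now [6 6 5 0], max=6
Drop 4: Z rot2 at col 0 lands with bottom-row=6; cleared 0 line(s) (total 0); column heights now [8 8 7 0], max=8
Drop 5: T rot3 at col 0 lands with bottom-row=8; cleared 0 line(s) (total 0); column heights now [10 11 7 0], max=11
Drop 6: T rot2 at col 1 lands with bottom-row=10; cleared 0 line(s) (total 0); column heights now [10 12 12 12], max=12
Drop 7: I rot0 at col 0 lands with bottom-row=12; cleared 1 line(s) (total 1); column heights now [10 12 12 12], max=12

Answer: 1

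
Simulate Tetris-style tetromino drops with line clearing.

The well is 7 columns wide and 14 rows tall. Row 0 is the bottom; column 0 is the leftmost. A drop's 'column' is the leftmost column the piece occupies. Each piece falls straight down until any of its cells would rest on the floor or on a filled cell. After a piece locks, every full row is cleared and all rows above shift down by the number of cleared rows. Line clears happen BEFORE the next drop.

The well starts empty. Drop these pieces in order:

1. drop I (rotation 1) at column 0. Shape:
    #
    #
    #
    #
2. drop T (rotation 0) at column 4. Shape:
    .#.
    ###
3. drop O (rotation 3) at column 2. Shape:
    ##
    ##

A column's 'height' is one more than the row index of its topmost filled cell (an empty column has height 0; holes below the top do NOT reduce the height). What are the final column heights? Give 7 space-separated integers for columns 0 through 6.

Answer: 4 0 2 2 1 2 1

Derivation:
Drop 1: I rot1 at col 0 lands with bottom-row=0; cleared 0 line(s) (total 0); column heights now [4 0 0 0 0 0 0], max=4
Drop 2: T rot0 at col 4 lands with bottom-row=0; cleared 0 line(s) (total 0); column heights now [4 0 0 0 1 2 1], max=4
Drop 3: O rot3 at col 2 lands with bottom-row=0; cleared 0 line(s) (total 0); column heights now [4 0 2 2 1 2 1], max=4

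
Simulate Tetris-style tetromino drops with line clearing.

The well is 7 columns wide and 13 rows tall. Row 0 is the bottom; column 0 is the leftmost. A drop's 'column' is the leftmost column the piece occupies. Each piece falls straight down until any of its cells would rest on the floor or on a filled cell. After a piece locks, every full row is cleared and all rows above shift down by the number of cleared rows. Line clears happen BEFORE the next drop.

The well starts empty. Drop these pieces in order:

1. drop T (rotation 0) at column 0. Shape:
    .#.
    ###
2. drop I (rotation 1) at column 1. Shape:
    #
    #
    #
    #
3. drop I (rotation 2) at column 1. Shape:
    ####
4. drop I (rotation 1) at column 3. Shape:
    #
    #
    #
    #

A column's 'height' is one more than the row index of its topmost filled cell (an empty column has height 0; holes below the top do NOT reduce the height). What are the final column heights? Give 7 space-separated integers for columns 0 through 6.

Drop 1: T rot0 at col 0 lands with bottom-row=0; cleared 0 line(s) (total 0); column heights now [1 2 1 0 0 0 0], max=2
Drop 2: I rot1 at col 1 lands with bottom-row=2; cleared 0 line(s) (total 0); column heights now [1 6 1 0 0 0 0], max=6
Drop 3: I rot2 at col 1 lands with bottom-row=6; cleared 0 line(s) (total 0); column heights now [1 7 7 7 7 0 0], max=7
Drop 4: I rot1 at col 3 lands with bottom-row=7; cleared 0 line(s) (total 0); column heights now [1 7 7 11 7 0 0], max=11

Answer: 1 7 7 11 7 0 0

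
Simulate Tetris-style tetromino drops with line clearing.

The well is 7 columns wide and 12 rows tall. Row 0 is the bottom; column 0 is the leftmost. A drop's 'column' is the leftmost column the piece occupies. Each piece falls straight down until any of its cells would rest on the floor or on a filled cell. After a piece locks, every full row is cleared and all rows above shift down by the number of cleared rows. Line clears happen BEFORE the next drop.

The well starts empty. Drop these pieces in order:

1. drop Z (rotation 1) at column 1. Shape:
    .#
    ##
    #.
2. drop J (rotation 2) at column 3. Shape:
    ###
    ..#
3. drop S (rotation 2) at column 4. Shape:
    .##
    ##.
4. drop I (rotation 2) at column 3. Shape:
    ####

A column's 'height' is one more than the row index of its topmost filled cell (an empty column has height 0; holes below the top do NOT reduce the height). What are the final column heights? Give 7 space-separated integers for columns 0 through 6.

Drop 1: Z rot1 at col 1 lands with bottom-row=0; cleared 0 line(s) (total 0); column heights now [0 2 3 0 0 0 0], max=3
Drop 2: J rot2 at col 3 lands with bottom-row=0; cleared 0 line(s) (total 0); column heights now [0 2 3 2 2 2 0], max=3
Drop 3: S rot2 at col 4 lands with bottom-row=2; cleared 0 line(s) (total 0); column heights now [0 2 3 2 3 4 4], max=4
Drop 4: I rot2 at col 3 lands with bottom-row=4; cleared 0 line(s) (total 0); column heights now [0 2 3 5 5 5 5], max=5

Answer: 0 2 3 5 5 5 5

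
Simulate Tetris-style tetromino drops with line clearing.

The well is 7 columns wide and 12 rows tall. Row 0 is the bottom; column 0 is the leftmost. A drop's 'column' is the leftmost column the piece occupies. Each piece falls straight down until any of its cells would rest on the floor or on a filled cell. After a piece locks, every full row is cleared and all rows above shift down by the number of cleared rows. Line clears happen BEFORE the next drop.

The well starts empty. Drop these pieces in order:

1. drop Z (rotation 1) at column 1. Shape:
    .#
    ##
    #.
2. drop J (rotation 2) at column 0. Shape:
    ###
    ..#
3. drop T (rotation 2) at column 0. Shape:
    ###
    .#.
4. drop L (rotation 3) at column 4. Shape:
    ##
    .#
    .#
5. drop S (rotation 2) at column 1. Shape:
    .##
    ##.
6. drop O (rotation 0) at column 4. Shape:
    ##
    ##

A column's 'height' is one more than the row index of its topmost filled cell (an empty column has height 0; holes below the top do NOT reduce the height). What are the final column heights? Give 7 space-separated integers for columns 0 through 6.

Answer: 7 8 9 9 5 5 0

Derivation:
Drop 1: Z rot1 at col 1 lands with bottom-row=0; cleared 0 line(s) (total 0); column heights now [0 2 3 0 0 0 0], max=3
Drop 2: J rot2 at col 0 lands with bottom-row=3; cleared 0 line(s) (total 0); column heights now [5 5 5 0 0 0 0], max=5
Drop 3: T rot2 at col 0 lands with bottom-row=5; cleared 0 line(s) (total 0); column heights now [7 7 7 0 0 0 0], max=7
Drop 4: L rot3 at col 4 lands with bottom-row=0; cleared 0 line(s) (total 0); column heights now [7 7 7 0 3 3 0], max=7
Drop 5: S rot2 at col 1 lands with bottom-row=7; cleared 0 line(s) (total 0); column heights now [7 8 9 9 3 3 0], max=9
Drop 6: O rot0 at col 4 lands with bottom-row=3; cleared 0 line(s) (total 0); column heights now [7 8 9 9 5 5 0], max=9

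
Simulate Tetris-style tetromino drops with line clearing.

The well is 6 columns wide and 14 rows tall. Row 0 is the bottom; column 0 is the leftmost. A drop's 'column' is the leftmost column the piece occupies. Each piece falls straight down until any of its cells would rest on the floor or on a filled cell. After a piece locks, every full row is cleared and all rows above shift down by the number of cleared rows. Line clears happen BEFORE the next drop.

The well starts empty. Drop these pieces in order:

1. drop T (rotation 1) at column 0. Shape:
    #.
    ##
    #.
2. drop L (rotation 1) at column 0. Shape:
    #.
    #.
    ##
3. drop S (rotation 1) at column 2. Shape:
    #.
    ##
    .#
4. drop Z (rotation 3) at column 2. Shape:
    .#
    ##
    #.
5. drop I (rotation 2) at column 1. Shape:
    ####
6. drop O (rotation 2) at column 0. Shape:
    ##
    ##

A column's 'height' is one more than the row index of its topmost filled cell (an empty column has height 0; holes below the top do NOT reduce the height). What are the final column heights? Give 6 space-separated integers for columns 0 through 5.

Answer: 9 9 7 7 7 0

Derivation:
Drop 1: T rot1 at col 0 lands with bottom-row=0; cleared 0 line(s) (total 0); column heights now [3 2 0 0 0 0], max=3
Drop 2: L rot1 at col 0 lands with bottom-row=3; cleared 0 line(s) (total 0); column heights now [6 4 0 0 0 0], max=6
Drop 3: S rot1 at col 2 lands with bottom-row=0; cleared 0 line(s) (total 0); column heights now [6 4 3 2 0 0], max=6
Drop 4: Z rot3 at col 2 lands with bottom-row=3; cleared 0 line(s) (total 0); column heights now [6 4 5 6 0 0], max=6
Drop 5: I rot2 at col 1 lands with bottom-row=6; cleared 0 line(s) (total 0); column heights now [6 7 7 7 7 0], max=7
Drop 6: O rot2 at col 0 lands with bottom-row=7; cleared 0 line(s) (total 0); column heights now [9 9 7 7 7 0], max=9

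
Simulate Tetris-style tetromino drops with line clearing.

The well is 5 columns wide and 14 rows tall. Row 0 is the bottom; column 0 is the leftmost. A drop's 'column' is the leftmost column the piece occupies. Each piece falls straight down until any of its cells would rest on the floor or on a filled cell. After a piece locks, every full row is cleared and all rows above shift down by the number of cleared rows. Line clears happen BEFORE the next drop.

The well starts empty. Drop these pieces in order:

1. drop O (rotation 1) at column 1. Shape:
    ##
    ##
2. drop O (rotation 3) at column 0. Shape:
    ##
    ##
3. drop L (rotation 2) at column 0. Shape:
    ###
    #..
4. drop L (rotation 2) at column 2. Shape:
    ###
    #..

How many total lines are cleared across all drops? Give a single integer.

Answer: 0

Derivation:
Drop 1: O rot1 at col 1 lands with bottom-row=0; cleared 0 line(s) (total 0); column heights now [0 2 2 0 0], max=2
Drop 2: O rot3 at col 0 lands with bottom-row=2; cleared 0 line(s) (total 0); column heights now [4 4 2 0 0], max=4
Drop 3: L rot2 at col 0 lands with bottom-row=4; cleared 0 line(s) (total 0); column heights now [6 6 6 0 0], max=6
Drop 4: L rot2 at col 2 lands with bottom-row=6; cleared 0 line(s) (total 0); column heights now [6 6 8 8 8], max=8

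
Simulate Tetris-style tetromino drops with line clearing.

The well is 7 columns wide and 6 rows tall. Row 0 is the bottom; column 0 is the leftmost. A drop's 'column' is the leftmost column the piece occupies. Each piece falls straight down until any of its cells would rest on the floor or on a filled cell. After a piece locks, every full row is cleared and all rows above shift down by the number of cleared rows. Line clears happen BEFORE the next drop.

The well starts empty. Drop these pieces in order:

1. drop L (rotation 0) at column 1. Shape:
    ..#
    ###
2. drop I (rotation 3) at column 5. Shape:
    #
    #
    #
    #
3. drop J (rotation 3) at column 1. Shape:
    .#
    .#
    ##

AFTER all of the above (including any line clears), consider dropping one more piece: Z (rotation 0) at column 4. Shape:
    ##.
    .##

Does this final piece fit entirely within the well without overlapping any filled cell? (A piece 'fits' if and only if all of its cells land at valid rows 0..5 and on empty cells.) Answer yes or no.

Answer: yes

Derivation:
Drop 1: L rot0 at col 1 lands with bottom-row=0; cleared 0 line(s) (total 0); column heights now [0 1 1 2 0 0 0], max=2
Drop 2: I rot3 at col 5 lands with bottom-row=0; cleared 0 line(s) (total 0); column heights now [0 1 1 2 0 4 0], max=4
Drop 3: J rot3 at col 1 lands with bottom-row=1; cleared 0 line(s) (total 0); column heights now [0 2 4 2 0 4 0], max=4
Test piece Z rot0 at col 4 (width 3): heights before test = [0 2 4 2 0 4 0]; fits = True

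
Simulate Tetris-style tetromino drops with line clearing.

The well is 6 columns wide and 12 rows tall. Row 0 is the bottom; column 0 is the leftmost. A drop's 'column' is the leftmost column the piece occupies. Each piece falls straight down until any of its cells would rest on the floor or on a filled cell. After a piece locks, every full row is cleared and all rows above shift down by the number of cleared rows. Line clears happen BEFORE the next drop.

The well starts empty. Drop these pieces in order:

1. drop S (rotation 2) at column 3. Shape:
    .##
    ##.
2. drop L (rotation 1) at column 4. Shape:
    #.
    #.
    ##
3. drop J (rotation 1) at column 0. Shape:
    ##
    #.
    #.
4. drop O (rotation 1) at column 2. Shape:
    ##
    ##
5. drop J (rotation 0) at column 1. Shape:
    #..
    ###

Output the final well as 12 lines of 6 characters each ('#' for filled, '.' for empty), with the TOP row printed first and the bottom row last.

Drop 1: S rot2 at col 3 lands with bottom-row=0; cleared 0 line(s) (total 0); column heights now [0 0 0 1 2 2], max=2
Drop 2: L rot1 at col 4 lands with bottom-row=2; cleared 0 line(s) (total 0); column heights now [0 0 0 1 5 3], max=5
Drop 3: J rot1 at col 0 lands with bottom-row=0; cleared 0 line(s) (total 0); column heights now [3 3 0 1 5 3], max=5
Drop 4: O rot1 at col 2 lands with bottom-row=1; cleared 1 line(s) (total 1); column heights now [2 0 2 2 4 2], max=4
Drop 5: J rot0 at col 1 lands with bottom-row=2; cleared 0 line(s) (total 1); column heights now [2 4 3 3 4 2], max=4

Answer: ......
......
......
......
......
......
......
......
.#..#.
.####.
#.####
#..##.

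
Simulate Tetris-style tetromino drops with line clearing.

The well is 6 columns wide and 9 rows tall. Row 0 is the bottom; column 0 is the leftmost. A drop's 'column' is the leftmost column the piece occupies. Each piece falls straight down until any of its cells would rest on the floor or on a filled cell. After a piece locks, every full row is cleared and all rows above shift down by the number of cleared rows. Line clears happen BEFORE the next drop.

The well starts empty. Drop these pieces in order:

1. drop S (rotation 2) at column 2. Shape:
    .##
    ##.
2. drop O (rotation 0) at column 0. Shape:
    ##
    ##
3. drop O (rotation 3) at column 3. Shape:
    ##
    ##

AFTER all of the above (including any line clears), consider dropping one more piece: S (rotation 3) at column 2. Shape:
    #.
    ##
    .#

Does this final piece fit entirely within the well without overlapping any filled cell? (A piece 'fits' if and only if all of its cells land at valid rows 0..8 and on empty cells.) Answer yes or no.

Answer: yes

Derivation:
Drop 1: S rot2 at col 2 lands with bottom-row=0; cleared 0 line(s) (total 0); column heights now [0 0 1 2 2 0], max=2
Drop 2: O rot0 at col 0 lands with bottom-row=0; cleared 0 line(s) (total 0); column heights now [2 2 1 2 2 0], max=2
Drop 3: O rot3 at col 3 lands with bottom-row=2; cleared 0 line(s) (total 0); column heights now [2 2 1 4 4 0], max=4
Test piece S rot3 at col 2 (width 2): heights before test = [2 2 1 4 4 0]; fits = True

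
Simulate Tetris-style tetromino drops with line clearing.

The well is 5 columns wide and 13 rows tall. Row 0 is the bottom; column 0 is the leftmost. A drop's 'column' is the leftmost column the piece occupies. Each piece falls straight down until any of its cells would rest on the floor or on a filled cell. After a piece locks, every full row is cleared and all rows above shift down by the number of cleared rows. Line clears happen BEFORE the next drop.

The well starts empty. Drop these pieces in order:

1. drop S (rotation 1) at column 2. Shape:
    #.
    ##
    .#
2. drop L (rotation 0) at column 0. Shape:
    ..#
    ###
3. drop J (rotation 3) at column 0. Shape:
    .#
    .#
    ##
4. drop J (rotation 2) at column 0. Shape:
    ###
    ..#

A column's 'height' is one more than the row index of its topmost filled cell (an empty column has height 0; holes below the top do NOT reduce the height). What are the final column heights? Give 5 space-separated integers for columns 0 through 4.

Drop 1: S rot1 at col 2 lands with bottom-row=0; cleared 0 line(s) (total 0); column heights now [0 0 3 2 0], max=3
Drop 2: L rot0 at col 0 lands with bottom-row=3; cleared 0 line(s) (total 0); column heights now [4 4 5 2 0], max=5
Drop 3: J rot3 at col 0 lands with bottom-row=4; cleared 0 line(s) (total 0); column heights now [5 7 5 2 0], max=7
Drop 4: J rot2 at col 0 lands with bottom-row=6; cleared 0 line(s) (total 0); column heights now [8 8 8 2 0], max=8

Answer: 8 8 8 2 0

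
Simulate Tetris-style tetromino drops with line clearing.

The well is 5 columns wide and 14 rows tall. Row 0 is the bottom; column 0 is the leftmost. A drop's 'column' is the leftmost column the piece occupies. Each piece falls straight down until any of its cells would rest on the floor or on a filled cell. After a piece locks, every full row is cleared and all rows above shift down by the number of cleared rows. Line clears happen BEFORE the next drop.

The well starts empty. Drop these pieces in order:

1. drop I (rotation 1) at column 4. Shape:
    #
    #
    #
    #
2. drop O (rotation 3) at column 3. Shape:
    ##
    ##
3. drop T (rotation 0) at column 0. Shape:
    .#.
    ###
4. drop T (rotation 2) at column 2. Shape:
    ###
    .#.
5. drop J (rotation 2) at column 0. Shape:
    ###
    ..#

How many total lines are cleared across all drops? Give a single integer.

Answer: 0

Derivation:
Drop 1: I rot1 at col 4 lands with bottom-row=0; cleared 0 line(s) (total 0); column heights now [0 0 0 0 4], max=4
Drop 2: O rot3 at col 3 lands with bottom-row=4; cleared 0 line(s) (total 0); column heights now [0 0 0 6 6], max=6
Drop 3: T rot0 at col 0 lands with bottom-row=0; cleared 0 line(s) (total 0); column heights now [1 2 1 6 6], max=6
Drop 4: T rot2 at col 2 lands with bottom-row=6; cleared 0 line(s) (total 0); column heights now [1 2 8 8 8], max=8
Drop 5: J rot2 at col 0 lands with bottom-row=8; cleared 0 line(s) (total 0); column heights now [10 10 10 8 8], max=10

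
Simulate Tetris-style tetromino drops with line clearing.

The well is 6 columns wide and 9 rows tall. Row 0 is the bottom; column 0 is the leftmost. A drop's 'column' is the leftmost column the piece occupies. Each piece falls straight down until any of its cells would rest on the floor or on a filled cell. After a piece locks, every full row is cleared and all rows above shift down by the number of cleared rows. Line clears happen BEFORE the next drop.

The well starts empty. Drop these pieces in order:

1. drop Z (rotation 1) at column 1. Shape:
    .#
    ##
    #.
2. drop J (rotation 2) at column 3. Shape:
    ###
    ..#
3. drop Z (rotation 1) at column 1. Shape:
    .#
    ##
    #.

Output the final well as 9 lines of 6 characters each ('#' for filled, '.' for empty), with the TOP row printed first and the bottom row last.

Answer: ......
......
......
......
..#...
.##...
.##...
.#####
.#...#

Derivation:
Drop 1: Z rot1 at col 1 lands with bottom-row=0; cleared 0 line(s) (total 0); column heights now [0 2 3 0 0 0], max=3
Drop 2: J rot2 at col 3 lands with bottom-row=0; cleared 0 line(s) (total 0); column heights now [0 2 3 2 2 2], max=3
Drop 3: Z rot1 at col 1 lands with bottom-row=2; cleared 0 line(s) (total 0); column heights now [0 4 5 2 2 2], max=5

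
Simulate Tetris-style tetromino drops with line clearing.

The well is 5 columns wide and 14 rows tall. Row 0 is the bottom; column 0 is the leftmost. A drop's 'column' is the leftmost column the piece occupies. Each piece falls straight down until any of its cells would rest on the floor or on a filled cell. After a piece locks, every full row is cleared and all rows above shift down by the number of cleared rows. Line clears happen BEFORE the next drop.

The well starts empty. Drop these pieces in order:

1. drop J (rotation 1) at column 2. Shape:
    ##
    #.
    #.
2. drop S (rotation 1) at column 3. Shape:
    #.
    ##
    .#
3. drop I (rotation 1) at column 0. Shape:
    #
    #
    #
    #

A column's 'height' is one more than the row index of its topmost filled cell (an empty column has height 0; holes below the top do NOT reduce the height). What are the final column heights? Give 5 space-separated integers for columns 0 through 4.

Drop 1: J rot1 at col 2 lands with bottom-row=0; cleared 0 line(s) (total 0); column heights now [0 0 3 3 0], max=3
Drop 2: S rot1 at col 3 lands with bottom-row=2; cleared 0 line(s) (total 0); column heights now [0 0 3 5 4], max=5
Drop 3: I rot1 at col 0 lands with bottom-row=0; cleared 0 line(s) (total 0); column heights now [4 0 3 5 4], max=5

Answer: 4 0 3 5 4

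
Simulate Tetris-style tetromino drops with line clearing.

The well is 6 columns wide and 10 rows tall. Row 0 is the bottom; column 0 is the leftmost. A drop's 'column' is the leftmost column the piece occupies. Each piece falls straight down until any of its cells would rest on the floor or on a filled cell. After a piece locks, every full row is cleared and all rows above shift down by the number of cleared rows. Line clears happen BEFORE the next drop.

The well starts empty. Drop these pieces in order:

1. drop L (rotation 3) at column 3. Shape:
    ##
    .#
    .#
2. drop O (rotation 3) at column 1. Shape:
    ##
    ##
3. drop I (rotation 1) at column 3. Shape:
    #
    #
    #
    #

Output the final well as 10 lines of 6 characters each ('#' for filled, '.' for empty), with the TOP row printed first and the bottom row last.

Drop 1: L rot3 at col 3 lands with bottom-row=0; cleared 0 line(s) (total 0); column heights now [0 0 0 3 3 0], max=3
Drop 2: O rot3 at col 1 lands with bottom-row=0; cleared 0 line(s) (total 0); column heights now [0 2 2 3 3 0], max=3
Drop 3: I rot1 at col 3 lands with bottom-row=3; cleared 0 line(s) (total 0); column heights now [0 2 2 7 3 0], max=7

Answer: ......
......
......
...#..
...#..
...#..
...#..
...##.
.##.#.
.##.#.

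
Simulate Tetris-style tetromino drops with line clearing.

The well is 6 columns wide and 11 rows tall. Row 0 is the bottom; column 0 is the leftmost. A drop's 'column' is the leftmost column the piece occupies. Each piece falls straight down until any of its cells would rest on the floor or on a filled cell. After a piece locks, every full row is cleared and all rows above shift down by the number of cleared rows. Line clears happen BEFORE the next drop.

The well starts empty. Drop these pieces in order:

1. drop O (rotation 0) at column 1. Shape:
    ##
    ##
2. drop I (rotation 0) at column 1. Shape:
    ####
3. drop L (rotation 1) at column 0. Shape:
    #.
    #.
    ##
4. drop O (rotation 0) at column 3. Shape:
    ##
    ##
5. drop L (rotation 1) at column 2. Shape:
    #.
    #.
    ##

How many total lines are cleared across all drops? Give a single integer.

Drop 1: O rot0 at col 1 lands with bottom-row=0; cleared 0 line(s) (total 0); column heights now [0 2 2 0 0 0], max=2
Drop 2: I rot0 at col 1 lands with bottom-row=2; cleared 0 line(s) (total 0); column heights now [0 3 3 3 3 0], max=3
Drop 3: L rot1 at col 0 lands with bottom-row=3; cleared 0 line(s) (total 0); column heights now [6 4 3 3 3 0], max=6
Drop 4: O rot0 at col 3 lands with bottom-row=3; cleared 0 line(s) (total 0); column heights now [6 4 3 5 5 0], max=6
Drop 5: L rot1 at col 2 lands with bottom-row=5; cleared 0 line(s) (total 0); column heights now [6 4 8 6 5 0], max=8

Answer: 0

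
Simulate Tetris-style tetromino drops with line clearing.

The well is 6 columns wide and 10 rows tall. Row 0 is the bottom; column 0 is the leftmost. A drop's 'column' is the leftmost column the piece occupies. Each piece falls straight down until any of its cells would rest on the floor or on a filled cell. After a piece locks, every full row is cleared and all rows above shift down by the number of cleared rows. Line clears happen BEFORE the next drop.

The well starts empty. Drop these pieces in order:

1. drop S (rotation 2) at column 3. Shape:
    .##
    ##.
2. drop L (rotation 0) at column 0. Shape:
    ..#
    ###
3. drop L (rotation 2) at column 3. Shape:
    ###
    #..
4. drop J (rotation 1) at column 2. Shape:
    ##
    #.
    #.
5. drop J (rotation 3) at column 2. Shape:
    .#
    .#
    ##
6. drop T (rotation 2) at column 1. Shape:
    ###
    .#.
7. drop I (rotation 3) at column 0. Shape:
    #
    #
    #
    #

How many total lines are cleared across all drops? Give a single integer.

Drop 1: S rot2 at col 3 lands with bottom-row=0; cleared 0 line(s) (total 0); column heights now [0 0 0 1 2 2], max=2
Drop 2: L rot0 at col 0 lands with bottom-row=0; cleared 0 line(s) (total 0); column heights now [1 1 2 1 2 2], max=2
Drop 3: L rot2 at col 3 lands with bottom-row=1; cleared 0 line(s) (total 0); column heights now [1 1 2 3 3 3], max=3
Drop 4: J rot1 at col 2 lands with bottom-row=2; cleared 0 line(s) (total 0); column heights now [1 1 5 5 3 3], max=5
Drop 5: J rot3 at col 2 lands with bottom-row=5; cleared 0 line(s) (total 0); column heights now [1 1 6 8 3 3], max=8
Drop 6: T rot2 at col 1 lands with bottom-row=7; cleared 0 line(s) (total 0); column heights now [1 9 9 9 3 3], max=9
Drop 7: I rot3 at col 0 lands with bottom-row=1; cleared 0 line(s) (total 0); column heights now [5 9 9 9 3 3], max=9

Answer: 0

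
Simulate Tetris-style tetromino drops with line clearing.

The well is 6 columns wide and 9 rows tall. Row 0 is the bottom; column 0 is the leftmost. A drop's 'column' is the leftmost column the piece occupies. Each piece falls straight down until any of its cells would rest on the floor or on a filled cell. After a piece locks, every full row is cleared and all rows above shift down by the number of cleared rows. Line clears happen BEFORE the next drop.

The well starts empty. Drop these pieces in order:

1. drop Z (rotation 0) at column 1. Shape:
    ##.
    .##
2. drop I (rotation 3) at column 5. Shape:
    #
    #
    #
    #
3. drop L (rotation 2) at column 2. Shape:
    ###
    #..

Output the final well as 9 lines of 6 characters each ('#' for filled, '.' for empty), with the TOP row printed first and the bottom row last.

Drop 1: Z rot0 at col 1 lands with bottom-row=0; cleared 0 line(s) (total 0); column heights now [0 2 2 1 0 0], max=2
Drop 2: I rot3 at col 5 lands with bottom-row=0; cleared 0 line(s) (total 0); column heights now [0 2 2 1 0 4], max=4
Drop 3: L rot2 at col 2 lands with bottom-row=2; cleared 0 line(s) (total 0); column heights now [0 2 4 4 4 4], max=4

Answer: ......
......
......
......
......
..####
..#..#
.##..#
..##.#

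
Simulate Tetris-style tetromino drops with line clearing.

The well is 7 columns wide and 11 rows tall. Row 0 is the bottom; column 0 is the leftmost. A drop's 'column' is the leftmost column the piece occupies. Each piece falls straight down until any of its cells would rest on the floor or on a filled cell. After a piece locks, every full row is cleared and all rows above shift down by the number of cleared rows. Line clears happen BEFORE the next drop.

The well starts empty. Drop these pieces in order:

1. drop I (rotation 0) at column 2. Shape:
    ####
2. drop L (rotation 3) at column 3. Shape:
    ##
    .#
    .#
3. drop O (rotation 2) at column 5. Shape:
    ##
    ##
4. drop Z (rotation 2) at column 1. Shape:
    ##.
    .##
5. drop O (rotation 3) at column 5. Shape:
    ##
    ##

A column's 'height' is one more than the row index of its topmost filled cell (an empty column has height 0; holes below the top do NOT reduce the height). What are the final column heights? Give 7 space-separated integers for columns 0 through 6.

Drop 1: I rot0 at col 2 lands with bottom-row=0; cleared 0 line(s) (total 0); column heights now [0 0 1 1 1 1 0], max=1
Drop 2: L rot3 at col 3 lands with bottom-row=1; cleared 0 line(s) (total 0); column heights now [0 0 1 4 4 1 0], max=4
Drop 3: O rot2 at col 5 lands with bottom-row=1; cleared 0 line(s) (total 0); column heights now [0 0 1 4 4 3 3], max=4
Drop 4: Z rot2 at col 1 lands with bottom-row=4; cleared 0 line(s) (total 0); column heights now [0 6 6 5 4 3 3], max=6
Drop 5: O rot3 at col 5 lands with bottom-row=3; cleared 0 line(s) (total 0); column heights now [0 6 6 5 4 5 5], max=6

Answer: 0 6 6 5 4 5 5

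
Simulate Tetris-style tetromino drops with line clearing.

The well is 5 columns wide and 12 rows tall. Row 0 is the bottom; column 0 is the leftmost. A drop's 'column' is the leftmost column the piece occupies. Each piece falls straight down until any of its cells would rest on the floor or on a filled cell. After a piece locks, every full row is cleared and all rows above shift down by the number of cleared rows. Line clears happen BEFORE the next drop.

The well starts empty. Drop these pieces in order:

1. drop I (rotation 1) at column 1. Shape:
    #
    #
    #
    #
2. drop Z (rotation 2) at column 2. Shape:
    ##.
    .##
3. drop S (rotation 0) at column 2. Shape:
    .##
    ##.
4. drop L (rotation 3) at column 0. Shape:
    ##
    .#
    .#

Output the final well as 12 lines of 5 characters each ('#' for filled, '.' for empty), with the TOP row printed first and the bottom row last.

Drop 1: I rot1 at col 1 lands with bottom-row=0; cleared 0 line(s) (total 0); column heights now [0 4 0 0 0], max=4
Drop 2: Z rot2 at col 2 lands with bottom-row=0; cleared 0 line(s) (total 0); column heights now [0 4 2 2 1], max=4
Drop 3: S rot0 at col 2 lands with bottom-row=2; cleared 0 line(s) (total 0); column heights now [0 4 3 4 4], max=4
Drop 4: L rot3 at col 0 lands with bottom-row=4; cleared 0 line(s) (total 0); column heights now [7 7 3 4 4], max=7

Answer: .....
.....
.....
.....
.....
##...
.#...
.#...
.#.##
.###.
.###.
.#.##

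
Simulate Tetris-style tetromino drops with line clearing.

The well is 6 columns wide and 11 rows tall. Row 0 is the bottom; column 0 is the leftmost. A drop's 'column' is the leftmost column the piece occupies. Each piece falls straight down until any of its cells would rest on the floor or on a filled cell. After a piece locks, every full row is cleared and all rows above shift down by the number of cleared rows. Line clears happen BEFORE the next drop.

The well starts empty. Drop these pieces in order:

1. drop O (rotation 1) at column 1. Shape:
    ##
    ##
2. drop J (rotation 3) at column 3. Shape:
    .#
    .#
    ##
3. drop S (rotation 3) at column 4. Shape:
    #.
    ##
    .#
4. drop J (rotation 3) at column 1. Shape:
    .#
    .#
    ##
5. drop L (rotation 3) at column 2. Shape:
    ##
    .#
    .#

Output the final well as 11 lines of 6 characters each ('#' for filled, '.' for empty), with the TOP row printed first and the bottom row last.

Answer: ......
......
......
......
......
..##..
..###.
..####
.##.##
.##.#.
.####.

Derivation:
Drop 1: O rot1 at col 1 lands with bottom-row=0; cleared 0 line(s) (total 0); column heights now [0 2 2 0 0 0], max=2
Drop 2: J rot3 at col 3 lands with bottom-row=0; cleared 0 line(s) (total 0); column heights now [0 2 2 1 3 0], max=3
Drop 3: S rot3 at col 4 lands with bottom-row=2; cleared 0 line(s) (total 0); column heights now [0 2 2 1 5 4], max=5
Drop 4: J rot3 at col 1 lands with bottom-row=2; cleared 0 line(s) (total 0); column heights now [0 3 5 1 5 4], max=5
Drop 5: L rot3 at col 2 lands with bottom-row=3; cleared 0 line(s) (total 0); column heights now [0 3 6 6 5 4], max=6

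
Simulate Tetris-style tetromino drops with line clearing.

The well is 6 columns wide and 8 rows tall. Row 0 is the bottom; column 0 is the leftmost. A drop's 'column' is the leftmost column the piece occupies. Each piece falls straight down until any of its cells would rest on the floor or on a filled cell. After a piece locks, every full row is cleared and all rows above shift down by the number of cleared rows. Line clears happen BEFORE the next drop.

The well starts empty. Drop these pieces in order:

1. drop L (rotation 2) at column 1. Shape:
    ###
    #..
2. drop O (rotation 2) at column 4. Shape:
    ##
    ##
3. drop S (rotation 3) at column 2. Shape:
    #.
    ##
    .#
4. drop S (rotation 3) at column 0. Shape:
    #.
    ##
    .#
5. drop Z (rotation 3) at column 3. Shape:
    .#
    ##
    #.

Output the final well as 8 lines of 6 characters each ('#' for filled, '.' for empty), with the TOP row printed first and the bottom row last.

Drop 1: L rot2 at col 1 lands with bottom-row=0; cleared 0 line(s) (total 0); column heights now [0 2 2 2 0 0], max=2
Drop 2: O rot2 at col 4 lands with bottom-row=0; cleared 0 line(s) (total 0); column heights now [0 2 2 2 2 2], max=2
Drop 3: S rot3 at col 2 lands with bottom-row=2; cleared 0 line(s) (total 0); column heights now [0 2 5 4 2 2], max=5
Drop 4: S rot3 at col 0 lands with bottom-row=2; cleared 0 line(s) (total 0); column heights now [5 4 5 4 2 2], max=5
Drop 5: Z rot3 at col 3 lands with bottom-row=4; cleared 0 line(s) (total 0); column heights now [5 4 5 6 7 2], max=7

Answer: ......
....#.
...##.
#.##..
####..
.#.#..
.#####
.#..##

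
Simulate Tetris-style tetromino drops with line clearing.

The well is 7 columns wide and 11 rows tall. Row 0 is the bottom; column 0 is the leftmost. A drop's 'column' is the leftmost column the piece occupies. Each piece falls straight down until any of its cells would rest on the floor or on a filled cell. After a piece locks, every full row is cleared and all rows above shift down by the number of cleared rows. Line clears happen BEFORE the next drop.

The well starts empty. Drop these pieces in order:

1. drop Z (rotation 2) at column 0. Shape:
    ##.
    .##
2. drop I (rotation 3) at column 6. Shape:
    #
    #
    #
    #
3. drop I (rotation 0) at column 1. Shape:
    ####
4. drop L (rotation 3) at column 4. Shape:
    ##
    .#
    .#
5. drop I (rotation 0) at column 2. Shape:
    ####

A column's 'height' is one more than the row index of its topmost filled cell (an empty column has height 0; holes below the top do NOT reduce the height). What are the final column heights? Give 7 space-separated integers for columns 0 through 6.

Answer: 2 3 5 5 5 5 4

Derivation:
Drop 1: Z rot2 at col 0 lands with bottom-row=0; cleared 0 line(s) (total 0); column heights now [2 2 1 0 0 0 0], max=2
Drop 2: I rot3 at col 6 lands with bottom-row=0; cleared 0 line(s) (total 0); column heights now [2 2 1 0 0 0 4], max=4
Drop 3: I rot0 at col 1 lands with bottom-row=2; cleared 0 line(s) (total 0); column heights now [2 3 3 3 3 0 4], max=4
Drop 4: L rot3 at col 4 lands with bottom-row=1; cleared 0 line(s) (total 0); column heights now [2 3 3 3 4 4 4], max=4
Drop 5: I rot0 at col 2 lands with bottom-row=4; cleared 0 line(s) (total 0); column heights now [2 3 5 5 5 5 4], max=5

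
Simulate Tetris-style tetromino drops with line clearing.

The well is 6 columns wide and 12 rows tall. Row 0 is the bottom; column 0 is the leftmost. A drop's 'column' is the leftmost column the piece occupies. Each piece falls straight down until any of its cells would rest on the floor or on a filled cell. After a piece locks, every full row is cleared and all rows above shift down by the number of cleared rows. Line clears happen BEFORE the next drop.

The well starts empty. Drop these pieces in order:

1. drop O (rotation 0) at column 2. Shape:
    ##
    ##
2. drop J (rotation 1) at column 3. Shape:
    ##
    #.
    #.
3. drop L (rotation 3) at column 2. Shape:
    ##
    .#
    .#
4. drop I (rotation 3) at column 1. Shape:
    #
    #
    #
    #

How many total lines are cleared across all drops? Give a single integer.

Answer: 0

Derivation:
Drop 1: O rot0 at col 2 lands with bottom-row=0; cleared 0 line(s) (total 0); column heights now [0 0 2 2 0 0], max=2
Drop 2: J rot1 at col 3 lands with bottom-row=2; cleared 0 line(s) (total 0); column heights now [0 0 2 5 5 0], max=5
Drop 3: L rot3 at col 2 lands with bottom-row=5; cleared 0 line(s) (total 0); column heights now [0 0 8 8 5 0], max=8
Drop 4: I rot3 at col 1 lands with bottom-row=0; cleared 0 line(s) (total 0); column heights now [0 4 8 8 5 0], max=8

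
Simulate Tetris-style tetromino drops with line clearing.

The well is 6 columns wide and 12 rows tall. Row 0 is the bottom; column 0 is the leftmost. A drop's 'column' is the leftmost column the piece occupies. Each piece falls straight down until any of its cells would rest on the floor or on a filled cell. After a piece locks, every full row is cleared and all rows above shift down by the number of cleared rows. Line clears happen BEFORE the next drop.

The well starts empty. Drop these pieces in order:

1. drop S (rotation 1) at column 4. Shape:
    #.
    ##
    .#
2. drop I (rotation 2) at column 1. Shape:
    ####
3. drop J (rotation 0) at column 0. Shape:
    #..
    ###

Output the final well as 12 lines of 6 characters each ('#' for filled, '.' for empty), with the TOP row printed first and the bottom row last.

Answer: ......
......
......
......
......
......
#.....
###...
.####.
....#.
....##
.....#

Derivation:
Drop 1: S rot1 at col 4 lands with bottom-row=0; cleared 0 line(s) (total 0); column heights now [0 0 0 0 3 2], max=3
Drop 2: I rot2 at col 1 lands with bottom-row=3; cleared 0 line(s) (total 0); column heights now [0 4 4 4 4 2], max=4
Drop 3: J rot0 at col 0 lands with bottom-row=4; cleared 0 line(s) (total 0); column heights now [6 5 5 4 4 2], max=6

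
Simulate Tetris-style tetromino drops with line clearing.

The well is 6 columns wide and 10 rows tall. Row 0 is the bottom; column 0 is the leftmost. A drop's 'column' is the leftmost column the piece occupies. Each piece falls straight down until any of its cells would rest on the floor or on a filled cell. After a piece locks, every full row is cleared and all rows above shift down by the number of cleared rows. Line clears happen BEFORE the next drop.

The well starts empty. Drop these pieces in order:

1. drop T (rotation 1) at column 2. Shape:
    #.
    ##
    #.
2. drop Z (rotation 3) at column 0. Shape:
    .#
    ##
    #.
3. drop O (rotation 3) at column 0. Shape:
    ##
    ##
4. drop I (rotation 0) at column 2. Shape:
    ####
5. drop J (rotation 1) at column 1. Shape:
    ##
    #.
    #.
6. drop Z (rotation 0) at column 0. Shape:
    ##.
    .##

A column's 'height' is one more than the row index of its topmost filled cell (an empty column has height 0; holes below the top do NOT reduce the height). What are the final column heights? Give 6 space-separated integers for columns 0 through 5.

Drop 1: T rot1 at col 2 lands with bottom-row=0; cleared 0 line(s) (total 0); column heights now [0 0 3 2 0 0], max=3
Drop 2: Z rot3 at col 0 lands with bottom-row=0; cleared 0 line(s) (total 0); column heights now [2 3 3 2 0 0], max=3
Drop 3: O rot3 at col 0 lands with bottom-row=3; cleared 0 line(s) (total 0); column heights now [5 5 3 2 0 0], max=5
Drop 4: I rot0 at col 2 lands with bottom-row=3; cleared 1 line(s) (total 1); column heights now [4 4 3 2 0 0], max=4
Drop 5: J rot1 at col 1 lands with bottom-row=4; cleared 0 line(s) (total 1); column heights now [4 7 7 2 0 0], max=7
Drop 6: Z rot0 at col 0 lands with bottom-row=7; cleared 0 line(s) (total 1); column heights now [9 9 8 2 0 0], max=9

Answer: 9 9 8 2 0 0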